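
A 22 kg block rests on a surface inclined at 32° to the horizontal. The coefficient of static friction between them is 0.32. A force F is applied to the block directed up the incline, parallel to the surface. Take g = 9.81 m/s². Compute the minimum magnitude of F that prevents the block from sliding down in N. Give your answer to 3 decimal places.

55.799 N

The normal force is N = mg cos 32° = 183.026 N. With F at its minimum the block is on the verge of sliding down, so static friction is at its maximum μ_s N = 0.32 × 183.026 = 58.568 N and acts up the slope.
Equilibrium along the incline: F + μ_s N = mg sin 32°, so F = 114.367 − 58.568 = 55.799 N.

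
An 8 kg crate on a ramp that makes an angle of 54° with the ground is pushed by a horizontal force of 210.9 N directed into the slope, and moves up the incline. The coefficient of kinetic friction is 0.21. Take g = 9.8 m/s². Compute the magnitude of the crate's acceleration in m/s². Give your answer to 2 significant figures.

1.9 m/s²

The horizontal push has components F cos 54° = 210.9 × 0.5878 = 123.967 N up the incline and F sin 54° = 210.9 × 0.8090 = 170.618 N pressing into the surface.
The normal force is therefore N = mg cos 54° + F sin 54° = 46.084 + 170.618 = 216.702 N, and kinetic friction down the slope is μN = 0.21 × 216.702 = 45.507 N.
Along the incline: F cos 54° − mg sin 54° − μN = ma, so 123.967 − 63.426 − 45.507 = 8 a, giving a = 1.8792 m/s².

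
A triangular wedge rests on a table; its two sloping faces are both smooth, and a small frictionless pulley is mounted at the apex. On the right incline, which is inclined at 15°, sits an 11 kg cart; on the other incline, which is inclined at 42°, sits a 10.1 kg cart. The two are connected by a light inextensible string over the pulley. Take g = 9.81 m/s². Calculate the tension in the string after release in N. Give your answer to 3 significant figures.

Resolve each weight along its own incline: the 11 kg mass has component 11 × 9.81 × sin 15° = 27.929 N down its slope, and the 10.1 kg mass has 10.1 × 9.81 × sin 42° = 66.298 N down its slope.
The 10.1 kg side's 66.298 N exceeds the other side's 27.929 N, so that mass slides down and the 11 kg mass slides up. Taking that direction as positive, Newton's second law for the whole system gives 66.298 − 27.929 = (11 + 10.1) a, so a = 38.369 / 21.1 = 1.8184 m/s².
For the 11 kg mass (up-slope positive): T − 27.929 = 11 × 1.8184, so T = 47.931 N.

47.9 N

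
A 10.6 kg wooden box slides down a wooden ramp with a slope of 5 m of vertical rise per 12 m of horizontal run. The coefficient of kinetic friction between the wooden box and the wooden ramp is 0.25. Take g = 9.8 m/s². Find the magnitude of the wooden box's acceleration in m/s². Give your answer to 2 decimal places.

1.51 m/s²

Resolving the weight along the incline: the component pulling the wooden box down the slope is mg sin 22.62° = 10.6 × 9.8 × 0.3846 = 39.952 N, and the normal force is N = mg cos 22.62° = 10.6 × 9.8 × 0.9231 = 95.892 N.
Kinetic friction acts up the slope with magnitude f = μN = 0.25 × 95.892 = 23.973 N.
Net force along the incline is 39.952 − 23.973 = 15.979 N, so a = 15.979 / 10.6 = 1.5075 m/s².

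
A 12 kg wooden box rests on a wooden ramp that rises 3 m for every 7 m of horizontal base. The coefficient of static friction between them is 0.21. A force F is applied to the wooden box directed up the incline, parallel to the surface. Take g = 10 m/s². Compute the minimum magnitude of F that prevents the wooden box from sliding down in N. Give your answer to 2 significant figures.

24 N

The normal force is N = mg cos 23.20° = 110.297 N. With F at its minimum the wooden box is on the verge of sliding down, so static friction is at its maximum μ_s N = 0.21 × 110.297 = 23.162 N and acts up the slope.
Equilibrium along the incline: F + μ_s N = mg sin 23.20°, so F = 47.270 − 23.162 = 24.108 N.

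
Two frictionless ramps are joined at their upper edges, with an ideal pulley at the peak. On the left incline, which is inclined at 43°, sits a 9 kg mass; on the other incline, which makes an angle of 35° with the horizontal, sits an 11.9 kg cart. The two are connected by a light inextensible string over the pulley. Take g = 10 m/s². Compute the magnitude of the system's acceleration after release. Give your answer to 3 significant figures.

0.329 m/s²

Resolve each weight along its own incline: the 9 kg mass has component 9 × 10 × sin 43° = 61.380 N down its slope, and the 11.9 kg mass has 11.9 × 10 × sin 35° = 68.256 N down its slope.
The 11.9 kg side's 68.256 N exceeds the other side's 61.380 N, so that mass slides down and the 9 kg mass slides up. Taking that direction as positive, Newton's second law for the whole system gives 68.256 − 61.380 = (9 + 11.9) a, so a = 6.876 / 20.9 = 0.3290 m/s².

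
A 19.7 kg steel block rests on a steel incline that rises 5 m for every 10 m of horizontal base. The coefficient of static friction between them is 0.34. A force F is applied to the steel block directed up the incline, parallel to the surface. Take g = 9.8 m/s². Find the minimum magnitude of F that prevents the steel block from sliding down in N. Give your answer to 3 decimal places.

27.628 N

The normal force is N = mg cos 26.57° = 172.678 N. With F at its minimum the steel block is on the verge of sliding down, so static friction is at its maximum μ_s N = 0.34 × 172.678 = 58.711 N and acts up the slope.
Equilibrium along the incline: F + μ_s N = mg sin 26.57°, so F = 86.339 − 58.711 = 27.628 N.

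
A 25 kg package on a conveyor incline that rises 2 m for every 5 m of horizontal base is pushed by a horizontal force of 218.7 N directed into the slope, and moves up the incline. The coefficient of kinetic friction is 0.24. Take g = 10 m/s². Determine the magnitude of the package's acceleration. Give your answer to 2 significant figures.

1.4 m/s²

The horizontal push has components F cos 21.80° = 218.7 × 0.9285 = 203.063 N up the incline and F sin 21.80° = 218.7 × 0.3714 = 81.225 N pressing into the surface.
The normal force is therefore N = mg cos 21.80° + F sin 21.80° = 232.125 + 81.225 = 313.350 N, and kinetic friction down the slope is μN = 0.24 × 313.350 = 75.204 N.
Along the incline: F cos 21.80° − mg sin 21.80° − μN = ma, so 203.063 − 92.850 − 75.204 = 25 a, giving a = 1.4004 m/s².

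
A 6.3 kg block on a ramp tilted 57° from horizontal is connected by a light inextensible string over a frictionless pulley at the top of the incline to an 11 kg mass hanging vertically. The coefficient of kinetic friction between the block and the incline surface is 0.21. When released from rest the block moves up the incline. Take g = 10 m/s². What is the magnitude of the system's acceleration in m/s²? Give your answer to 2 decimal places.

2.89 m/s²

For the block on the incline: the weight component along the slope is m₁g sin 57° = 6.3 × 10 × 0.8387 = 52.838 N and the normal force is N = m₁g cos 57° = 34.312 N.
Kinetic friction opposes the block's motion up the incline: f = μN = 0.21 × 34.312 = 7.206 N acting down the slope.
Newton's second law for the block (up-slope positive): T − 52.838 − 7.206 = 6.3 a. For the hanging mass (downward positive): 11 × 10 − T = 11 a.
Adding the two equations eliminates T: 49.956 = 17.3 a, so a = 2.8876 m/s².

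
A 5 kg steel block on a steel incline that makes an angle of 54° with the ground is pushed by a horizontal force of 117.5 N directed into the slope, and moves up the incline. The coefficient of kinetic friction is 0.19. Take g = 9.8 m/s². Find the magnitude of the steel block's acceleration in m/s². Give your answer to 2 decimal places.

The horizontal push has components F cos 54° = 117.5 × 0.5878 = 69.067 N up the incline and F sin 54° = 117.5 × 0.8090 = 95.058 N pressing into the surface.
The normal force is therefore N = mg cos 54° + F sin 54° = 28.802 + 95.058 = 123.860 N, and kinetic friction down the slope is μN = 0.19 × 123.860 = 23.533 N.
Along the incline: F cos 54° − mg sin 54° − μN = ma, so 69.067 − 39.641 − 23.533 = 5 a, giving a = 1.1786 m/s².

1.18 m/s²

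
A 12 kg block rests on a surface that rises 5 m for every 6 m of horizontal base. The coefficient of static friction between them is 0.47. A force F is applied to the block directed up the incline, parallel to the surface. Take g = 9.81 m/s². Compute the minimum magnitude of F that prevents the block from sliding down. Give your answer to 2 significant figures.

33 N

The normal force is N = mg cos 39.81° = 90.435 N. With F at its minimum the block is on the verge of sliding down, so static friction is at its maximum μ_s N = 0.47 × 90.435 = 42.504 N and acts up the slope.
Equilibrium along the incline: F + μ_s N = mg sin 39.81°, so F = 75.363 − 42.504 = 32.859 N.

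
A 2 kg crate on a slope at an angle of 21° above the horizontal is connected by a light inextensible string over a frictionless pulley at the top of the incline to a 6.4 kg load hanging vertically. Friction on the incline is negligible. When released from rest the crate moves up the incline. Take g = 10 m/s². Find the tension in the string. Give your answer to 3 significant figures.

20.7 N

For the crate on the incline: the weight component along the slope is m₁g sin 21° = 2 × 10 × 0.3584 = 7.168 N and the normal force is N = m₁g cos 21° = 18.672 N.
Newton's second law for the crate (up-slope positive): T − 7.168 = 2 a. For the hanging load (downward positive): 6.4 × 10 − T = 6.4 a.
Adding the two equations eliminates T: 56.832 = 8.4 a, so a = 6.7657 m/s².
Then from the hanging load's equation, T = 6.4 × (10 − 6.7657) = 20.700 N.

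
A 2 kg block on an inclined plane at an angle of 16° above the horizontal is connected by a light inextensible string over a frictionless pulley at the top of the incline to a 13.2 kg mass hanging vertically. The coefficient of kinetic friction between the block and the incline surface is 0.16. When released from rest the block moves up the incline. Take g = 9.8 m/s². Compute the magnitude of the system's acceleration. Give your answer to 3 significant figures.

For the block on the incline: the weight component along the slope is m₁g sin 16° = 2 × 9.8 × 0.2756 = 5.402 N and the normal force is N = m₁g cos 16° = 18.841 N.
Kinetic friction opposes the block's motion up the incline: f = μN = 0.16 × 18.841 = 3.015 N acting down the slope.
Newton's second law for the block (up-slope positive): T − 5.402 − 3.015 = 2 a. For the hanging mass (downward positive): 13.2 × 9.8 − T = 13.2 a.
Adding the two equations eliminates T: 120.943 = 15.2 a, so a = 7.9568 m/s².

7.96 m/s²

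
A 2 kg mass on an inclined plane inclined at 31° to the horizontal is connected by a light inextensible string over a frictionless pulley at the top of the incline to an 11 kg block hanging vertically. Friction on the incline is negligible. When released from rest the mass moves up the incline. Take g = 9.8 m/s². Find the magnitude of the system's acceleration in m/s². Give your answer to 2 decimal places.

For the mass on the incline: the weight component along the slope is m₁g sin 31° = 2 × 9.8 × 0.5150 = 10.094 N and the normal force is N = m₁g cos 31° = 16.800 N.
Newton's second law for the mass (up-slope positive): T − 10.094 = 2 a. For the hanging block (downward positive): 11 × 9.8 − T = 11 a.
Adding the two equations eliminates T: 97.706 = 13 a, so a = 7.5158 m/s².

7.52 m/s²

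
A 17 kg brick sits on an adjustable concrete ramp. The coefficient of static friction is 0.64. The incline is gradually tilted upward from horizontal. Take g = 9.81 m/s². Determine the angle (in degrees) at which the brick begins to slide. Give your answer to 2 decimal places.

32.62°

At the threshold of sliding, static friction is at its maximum μ_s N and exactly balances the weight component along the incline: mg sin θ = μ_s mg cos θ.
Hence tan θ = μ_s = 0.64, so θ = arctan(0.64) = 32.6192°.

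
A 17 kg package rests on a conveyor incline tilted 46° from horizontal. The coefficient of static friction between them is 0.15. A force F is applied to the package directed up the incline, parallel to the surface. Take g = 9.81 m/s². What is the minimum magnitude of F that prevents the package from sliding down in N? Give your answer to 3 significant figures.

The normal force is N = mg cos 46° = 115.848 N. With F at its minimum the package is on the verge of sliding down, so static friction is at its maximum μ_s N = 0.15 × 115.848 = 17.377 N and acts up the slope.
Equilibrium along the incline: F + μ_s N = mg sin 46°, so F = 119.964 − 17.377 = 102.587 N.

103 N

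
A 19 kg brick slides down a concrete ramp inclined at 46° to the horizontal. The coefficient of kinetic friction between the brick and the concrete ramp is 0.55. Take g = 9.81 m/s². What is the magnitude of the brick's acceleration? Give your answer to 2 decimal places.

3.31 m/s²

Resolving the weight along the incline: the component pulling the brick down the slope is mg sin 46° = 19 × 9.81 × 0.7193 = 134.070 N, and the normal force is N = mg cos 46° = 19 × 9.81 × 0.6947 = 129.485 N.
Kinetic friction acts up the slope with magnitude f = μN = 0.55 × 129.485 = 71.217 N.
Net force along the incline is 134.070 − 71.217 = 62.853 N, so a = 62.853 / 19 = 3.3081 m/s².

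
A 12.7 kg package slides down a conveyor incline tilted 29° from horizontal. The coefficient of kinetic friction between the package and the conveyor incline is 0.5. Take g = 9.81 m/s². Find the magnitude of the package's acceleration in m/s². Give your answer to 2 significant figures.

0.47 m/s²

Resolving the weight along the incline: the component pulling the package down the slope is mg sin 29° = 12.7 × 9.81 × 0.4848 = 60.400 N, and the normal force is N = mg cos 29° = 12.7 × 9.81 × 0.8746 = 108.964 N.
Kinetic friction acts up the slope with magnitude f = μN = 0.5 × 108.964 = 54.482 N.
Net force along the incline is 60.400 − 54.482 = 5.918 N, so a = 5.918 / 12.7 = 0.4660 m/s².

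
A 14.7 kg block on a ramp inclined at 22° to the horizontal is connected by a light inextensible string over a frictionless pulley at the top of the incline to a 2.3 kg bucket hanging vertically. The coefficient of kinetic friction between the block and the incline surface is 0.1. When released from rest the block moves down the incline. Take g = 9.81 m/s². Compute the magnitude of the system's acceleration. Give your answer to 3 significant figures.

For the block on the incline: the weight component along the slope is m₁g sin 22° = 14.7 × 9.81 × 0.3746 = 54.020 N and the normal force is N = m₁g cos 22° = 133.706 N.
Kinetic friction opposes the block's motion down the incline: f = μN = 0.1 × 133.706 = 13.371 N acting up the slope.
Newton's second law for the block (down-slope positive): 54.020 − 13.371 − T = 14.7 a. For the hanging bucket (upward positive): T − 2.3 × 9.81 = 2.3 a.
Adding the two equations eliminates T: 18.086 = 17 a, so a = 1.0639 m/s².

1.06 m/s²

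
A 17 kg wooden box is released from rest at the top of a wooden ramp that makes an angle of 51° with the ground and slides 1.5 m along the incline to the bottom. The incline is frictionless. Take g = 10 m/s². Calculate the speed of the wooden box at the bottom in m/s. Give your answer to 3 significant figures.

4.83 m/s

The weight component along the incline is mg sin 51° = 132.115 N and the normal force is N = mg cos 51° = 106.984 N.
With no friction, a = g sin 51° = 7.7715 m/s².
Starting from rest over a distance of 1.5 m, v² = 2aL = 2 × 7.7715 × 1.5 = 23.3145, so v = 4.8285 m/s.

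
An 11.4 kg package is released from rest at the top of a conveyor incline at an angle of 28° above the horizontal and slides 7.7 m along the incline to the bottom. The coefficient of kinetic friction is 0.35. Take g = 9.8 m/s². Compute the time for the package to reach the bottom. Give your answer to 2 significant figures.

The weight component along the incline is mg sin 28° = 52.449 N and the normal force is N = mg cos 28° = 98.643 N.
Friction up the slope is f = μN = 0.35 × 98.643 = 34.525 N, so the net downslope force is 52.449 − 34.525 = 17.924 N and a = 17.924 / 11.4 = 1.5723 m/s².
Starting from rest, L = ½at², so t = √(2L/a) = √(2 × 7.7 / 1.5723) = 3.1296 s.

3.1 s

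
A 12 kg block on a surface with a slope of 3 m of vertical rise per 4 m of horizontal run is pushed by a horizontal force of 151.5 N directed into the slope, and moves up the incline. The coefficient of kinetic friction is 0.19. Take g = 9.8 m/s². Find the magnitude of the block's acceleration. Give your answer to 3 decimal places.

The horizontal push has components F cos 36.87° = 151.5 × 0.8000 = 121.200 N up the incline and F sin 36.87° = 151.5 × 0.6000 = 90.900 N pressing into the surface.
The normal force is therefore N = mg cos 36.87° + F sin 36.87° = 94.080 + 90.900 = 184.980 N, and kinetic friction down the slope is μN = 0.19 × 184.980 = 35.146 N.
Along the incline: F cos 36.87° − mg sin 36.87° − μN = ma, so 121.200 − 70.560 − 35.146 = 12 a, giving a = 1.2912 m/s².

1.291 m/s²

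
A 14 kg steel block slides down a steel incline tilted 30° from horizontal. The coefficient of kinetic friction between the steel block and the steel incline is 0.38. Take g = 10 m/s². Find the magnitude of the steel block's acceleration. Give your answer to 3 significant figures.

Resolving the weight along the incline: the component pulling the steel block down the slope is mg sin 30° = 14 × 10 × 0.5000 = 70.000 N, and the normal force is N = mg cos 30° = 14 × 10 × 0.8660 = 121.240 N.
Kinetic friction acts up the slope with magnitude f = μN = 0.38 × 121.240 = 46.071 N.
Net force along the incline is 70.000 − 46.071 = 23.929 N, so a = 23.929 / 14 = 1.7092 m/s².

1.71 m/s²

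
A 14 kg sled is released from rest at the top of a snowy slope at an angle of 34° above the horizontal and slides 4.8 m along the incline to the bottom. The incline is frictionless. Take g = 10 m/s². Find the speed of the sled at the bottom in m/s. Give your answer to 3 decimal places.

7.327 m/s

The weight component along the incline is mg sin 34° = 78.287 N and the normal force is N = mg cos 34° = 116.065 N.
With no friction, a = g sin 34° = 5.5919 m/s².
Starting from rest over a distance of 4.8 m, v² = 2aL = 2 × 5.5919 × 4.8 = 53.6822, so v = 7.3268 m/s.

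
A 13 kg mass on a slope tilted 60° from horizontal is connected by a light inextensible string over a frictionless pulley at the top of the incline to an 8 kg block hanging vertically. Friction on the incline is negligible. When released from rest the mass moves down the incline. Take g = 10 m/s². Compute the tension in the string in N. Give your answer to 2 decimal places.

92.41 N

For the mass on the incline: the weight component along the slope is m₁g sin 60° = 13 × 10 × 0.8660 = 112.580 N and the normal force is N = m₁g cos 60° = 65.000 N.
Newton's second law for the mass (down-slope positive): 112.580 − T = 13 a. For the hanging block (upward positive): T − 8 × 10 = 8 a.
Adding the two equations eliminates T: 32.580 = 21 a, so a = 1.5514 m/s².
Then from the hanging block's equation, T = 8 × (10 + 1.5514) = 92.411 N.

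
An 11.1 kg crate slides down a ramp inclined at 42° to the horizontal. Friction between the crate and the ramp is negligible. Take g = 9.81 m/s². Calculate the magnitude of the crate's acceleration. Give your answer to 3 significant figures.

Resolving the weight along the incline: the component pulling the crate down the slope is mg sin 42° = 11.1 × 9.81 × 0.6691 = 72.859 N, and the normal force is N = mg cos 42° = 11.1 × 9.81 × 0.7431 = 80.917 N.
With no friction the net force along the incline is 72.859 N, so a = g sin 42° = 72.859 / 11.1 = 6.5639 m/s².

6.56 m/s²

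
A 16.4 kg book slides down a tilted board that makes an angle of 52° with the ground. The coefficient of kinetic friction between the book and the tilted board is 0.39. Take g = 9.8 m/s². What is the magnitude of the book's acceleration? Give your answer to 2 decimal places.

5.37 m/s²

Resolving the weight along the incline: the component pulling the book down the slope is mg sin 52° = 16.4 × 9.8 × 0.7880 = 126.647 N, and the normal force is N = mg cos 52° = 16.4 × 9.8 × 0.6157 = 98.955 N.
Kinetic friction acts up the slope with magnitude f = μN = 0.39 × 98.955 = 38.592 N.
Net force along the incline is 126.647 − 38.592 = 88.055 N, so a = 88.055 / 16.4 = 5.3692 m/s².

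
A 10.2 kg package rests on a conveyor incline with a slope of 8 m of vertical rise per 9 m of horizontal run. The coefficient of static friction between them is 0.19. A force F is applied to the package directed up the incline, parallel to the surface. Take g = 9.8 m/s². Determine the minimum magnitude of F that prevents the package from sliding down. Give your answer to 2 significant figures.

The normal force is N = mg cos 41.63° = 74.711 N. With F at its minimum the package is on the verge of sliding down, so static friction is at its maximum μ_s N = 0.19 × 74.711 = 14.195 N and acts up the slope.
Equilibrium along the incline: F + μ_s N = mg sin 41.63°, so F = 66.410 − 14.195 = 52.215 N.

52 N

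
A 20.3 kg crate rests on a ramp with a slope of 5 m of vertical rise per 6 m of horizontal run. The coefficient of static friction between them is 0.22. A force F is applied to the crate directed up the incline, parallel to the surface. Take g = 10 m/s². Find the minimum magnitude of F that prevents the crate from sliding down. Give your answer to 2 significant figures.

96 N

The normal force is N = mg cos 39.81° = 155.949 N. With F at its minimum the crate is on the verge of sliding down, so static friction is at its maximum μ_s N = 0.22 × 155.949 = 34.309 N and acts up the slope.
Equilibrium along the incline: F + μ_s N = mg sin 39.81°, so F = 129.957 − 34.309 = 95.648 N.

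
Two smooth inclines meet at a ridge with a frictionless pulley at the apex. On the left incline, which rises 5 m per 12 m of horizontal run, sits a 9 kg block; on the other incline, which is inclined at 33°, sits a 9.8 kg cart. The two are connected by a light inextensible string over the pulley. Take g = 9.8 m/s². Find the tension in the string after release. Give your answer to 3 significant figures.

Resolve each weight along its own incline: the 9 kg mass has component 9 × 9.8 × sin 22.62° = 33.923 N down its slope, and the 9.8 kg mass has 9.8 × 9.8 × sin 33° = 52.307 N down its slope.
The 9.8 kg side's 52.307 N exceeds the other side's 33.923 N, so that mass slides down and the 9 kg mass slides up. Taking that direction as positive, Newton's second law for the whole system gives 52.307 − 33.923 = (9 + 9.8) a, so a = 18.384 / 18.8 = 0.9779 m/s².
For the 9 kg mass (up-slope positive): T − 33.923 = 9 × 0.9779, so T = 42.724 N.

42.7 N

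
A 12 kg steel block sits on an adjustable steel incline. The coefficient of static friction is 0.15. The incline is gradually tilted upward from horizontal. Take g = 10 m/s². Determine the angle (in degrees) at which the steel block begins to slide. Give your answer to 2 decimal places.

At the threshold of sliding, static friction is at its maximum μ_s N and exactly balances the weight component along the incline: mg sin θ = μ_s mg cos θ.
Hence tan θ = μ_s = 0.15, so θ = arctan(0.15) = 8.5308°.

8.53°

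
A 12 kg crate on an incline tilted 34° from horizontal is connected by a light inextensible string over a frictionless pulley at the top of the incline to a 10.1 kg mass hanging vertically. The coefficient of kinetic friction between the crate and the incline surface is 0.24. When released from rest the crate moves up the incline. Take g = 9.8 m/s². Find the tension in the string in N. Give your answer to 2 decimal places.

For the crate on the incline: the weight component along the slope is m₁g sin 34° = 12 × 9.8 × 0.5592 = 65.762 N and the normal force is N = m₁g cos 34° = 97.495 N.
Kinetic friction opposes the crate's motion up the incline: f = μN = 0.24 × 97.495 = 23.399 N acting down the slope.
Newton's second law for the crate (up-slope positive): T − 65.762 − 23.399 = 12 a. For the hanging mass (downward positive): 10.1 × 9.8 − T = 10.1 a.
Adding the two equations eliminates T: 9.819 = 22.1 a, so a = 0.4443 m/s².
Then from the hanging mass's equation, T = 10.1 × (9.8 − 0.4443) = 94.493 N.

94.49 N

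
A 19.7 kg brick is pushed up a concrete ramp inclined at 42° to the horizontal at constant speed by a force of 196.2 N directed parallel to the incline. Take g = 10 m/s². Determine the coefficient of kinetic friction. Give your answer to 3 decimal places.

At constant speed ΣF = 0 along the incline. The applied 196.2 N acts up the slope; the weight component mg sin 42° = 131.819 N and kinetic friction μN both act down the slope.
So 196.2 = 131.819 + μ × 146.400, giving μ = (196.2 − 131.819) / 146.400 = 0.4398.

0.440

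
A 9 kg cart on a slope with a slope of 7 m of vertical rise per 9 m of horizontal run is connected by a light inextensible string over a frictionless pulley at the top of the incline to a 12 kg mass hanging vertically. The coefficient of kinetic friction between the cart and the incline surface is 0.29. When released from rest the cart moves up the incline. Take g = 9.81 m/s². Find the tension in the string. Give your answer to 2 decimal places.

For the cart on the incline: the weight component along the slope is m₁g sin 37.87° = 9 × 9.81 × 0.6139 = 54.201 N and the normal force is N = m₁g cos 37.87° = 69.692 N.
Kinetic friction opposes the cart's motion up the incline: f = μN = 0.29 × 69.692 = 20.211 N acting down the slope.
Newton's second law for the cart (up-slope positive): T − 54.201 − 20.211 = 9 a. For the hanging mass (downward positive): 12 × 9.81 − T = 12 a.
Adding the two equations eliminates T: 43.308 = 21 a, so a = 2.0623 m/s².
Then from the hanging mass's equation, T = 12 × (9.81 − 2.0623) = 92.972 N.

92.97 N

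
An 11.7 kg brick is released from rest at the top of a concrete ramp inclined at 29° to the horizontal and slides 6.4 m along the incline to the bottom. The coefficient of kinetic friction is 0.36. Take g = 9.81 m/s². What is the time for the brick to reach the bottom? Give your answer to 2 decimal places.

The weight component along the incline is mg sin 29° = 55.645 N and the normal force is N = mg cos 29° = 100.386 N.
Friction up the slope is f = μN = 0.36 × 100.386 = 36.139 N, so the net downslope force is 55.645 − 36.139 = 19.506 N and a = 19.506 / 11.7 = 1.6672 m/s².
Starting from rest, L = ½at², so t = √(2L/a) = √(2 × 6.4 / 1.6672) = 2.7708 s.

2.77 s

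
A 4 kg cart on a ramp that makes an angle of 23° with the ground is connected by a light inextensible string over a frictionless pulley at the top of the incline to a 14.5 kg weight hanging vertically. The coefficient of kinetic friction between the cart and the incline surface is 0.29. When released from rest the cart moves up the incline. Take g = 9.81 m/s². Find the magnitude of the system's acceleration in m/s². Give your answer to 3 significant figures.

6.29 m/s²

For the cart on the incline: the weight component along the slope is m₁g sin 23° = 4 × 9.81 × 0.3907 = 15.331 N and the normal force is N = m₁g cos 23° = 36.121 N.
Kinetic friction opposes the cart's motion up the incline: f = μN = 0.29 × 36.121 = 10.475 N acting down the slope.
Newton's second law for the cart (up-slope positive): T − 15.331 − 10.475 = 4 a. For the hanging weight (downward positive): 14.5 × 9.81 − T = 14.5 a.
Adding the two equations eliminates T: 116.439 = 18.5 a, so a = 6.2940 m/s².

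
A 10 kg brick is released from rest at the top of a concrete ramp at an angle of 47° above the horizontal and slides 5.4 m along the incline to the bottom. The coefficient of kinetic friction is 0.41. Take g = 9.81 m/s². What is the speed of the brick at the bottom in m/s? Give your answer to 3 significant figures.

The weight component along the incline is mg sin 47° = 71.746 N and the normal force is N = mg cos 47° = 66.904 N.
Friction up the slope is f = μN = 0.41 × 66.904 = 27.431 N, so the net downslope force is 71.746 − 27.431 = 44.315 N and a = 44.315 / 10 = 4.4315 m/s².
Starting from rest over a distance of 5.4 m, v² = 2aL = 2 × 4.4315 × 5.4 = 47.8602, so v = 6.9181 m/s.

6.92 m/s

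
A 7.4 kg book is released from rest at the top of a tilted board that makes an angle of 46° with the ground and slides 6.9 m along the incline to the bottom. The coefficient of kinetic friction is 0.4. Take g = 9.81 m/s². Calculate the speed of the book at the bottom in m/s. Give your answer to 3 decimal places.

7.731 m/s

The weight component along the incline is mg sin 46° = 52.220 N and the normal force is N = mg cos 46° = 50.428 N.
Friction up the slope is f = μN = 0.4 × 50.428 = 20.171 N, so the net downslope force is 52.220 − 20.171 = 32.049 N and a = 32.049 / 7.4 = 4.3309 m/s².
Starting from rest over a distance of 6.9 m, v² = 2aL = 2 × 4.3309 × 6.9 = 59.7664, so v = 7.7309 m/s.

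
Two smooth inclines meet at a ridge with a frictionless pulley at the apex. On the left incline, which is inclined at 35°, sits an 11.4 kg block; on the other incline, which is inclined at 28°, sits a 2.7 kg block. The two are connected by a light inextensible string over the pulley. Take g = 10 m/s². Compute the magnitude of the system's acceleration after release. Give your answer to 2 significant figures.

3.7 m/s²

Resolve each weight along its own incline: the 11.4 kg mass has component 11.4 × 10 × sin 35° = 65.388 N down its slope, and the 2.7 kg mass has 2.7 × 10 × sin 28° = 12.676 N down its slope.
The 11.4 kg side's 65.388 N exceeds the other side's 12.676 N, so that mass slides down and the 2.7 kg mass slides up. Taking that direction as positive, Newton's second law for the whole system gives 65.388 − 12.676 = (11.4 + 2.7) a, so a = 52.712 / 14.1 = 3.7384 m/s².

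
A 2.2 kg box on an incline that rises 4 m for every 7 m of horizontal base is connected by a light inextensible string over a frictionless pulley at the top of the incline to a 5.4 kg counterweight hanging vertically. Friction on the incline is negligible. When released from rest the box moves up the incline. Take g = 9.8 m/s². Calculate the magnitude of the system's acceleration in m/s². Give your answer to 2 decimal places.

For the box on the incline: the weight component along the slope is m₁g sin 29.74° = 2.2 × 9.8 × 0.4961 = 10.696 N and the normal force is N = m₁g cos 29.74° = 18.719 N.
Newton's second law for the box (up-slope positive): T − 10.696 = 2.2 a. For the hanging counterweight (downward positive): 5.4 × 9.8 − T = 5.4 a.
Adding the two equations eliminates T: 42.224 = 7.6 a, so a = 5.5558 m/s².

5.56 m/s²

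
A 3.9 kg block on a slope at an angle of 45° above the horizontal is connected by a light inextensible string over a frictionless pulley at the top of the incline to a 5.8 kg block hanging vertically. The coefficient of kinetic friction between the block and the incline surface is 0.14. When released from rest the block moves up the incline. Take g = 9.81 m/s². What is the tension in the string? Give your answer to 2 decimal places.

For the block on the incline: the weight component along the slope is m₁g sin 45° = 3.9 × 9.81 × 0.7071 = 27.053 N and the normal force is N = m₁g cos 45° = 27.053 N.
Kinetic friction opposes the block's motion up the incline: f = μN = 0.14 × 27.053 = 3.787 N acting down the slope.
Newton's second law for the block (up-slope positive): T − 27.053 − 3.787 = 3.9 a. For the hanging block (downward positive): 5.8 × 9.81 − T = 5.8 a.
Adding the two equations eliminates T: 26.058 = 9.7 a, so a = 2.6864 m/s².
Then from the hanging block's equation, T = 5.8 × (9.81 − 2.6864) = 41.317 N.

41.32 N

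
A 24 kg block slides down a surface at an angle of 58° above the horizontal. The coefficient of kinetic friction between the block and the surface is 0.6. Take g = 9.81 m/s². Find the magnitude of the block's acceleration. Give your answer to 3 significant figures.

5.20 m/s²

Resolving the weight along the incline: the component pulling the block down the slope is mg sin 58° = 24 × 9.81 × 0.8480 = 199.653 N, and the normal force is N = mg cos 58° = 24 × 9.81 × 0.5299 = 124.760 N.
Kinetic friction acts up the slope with magnitude f = μN = 0.6 × 124.760 = 74.856 N.
Net force along the incline is 199.653 − 74.856 = 124.797 N, so a = 124.797 / 24 = 5.1999 m/s².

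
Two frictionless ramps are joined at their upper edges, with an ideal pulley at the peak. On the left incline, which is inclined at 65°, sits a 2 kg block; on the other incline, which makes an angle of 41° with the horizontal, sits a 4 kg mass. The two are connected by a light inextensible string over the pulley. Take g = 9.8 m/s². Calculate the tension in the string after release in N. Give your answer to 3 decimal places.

Resolve each weight along its own incline: the 2 kg mass has component 2 × 9.8 × sin 65° = 17.764 N down its slope, and the 4 kg mass has 4 × 9.8 × sin 41° = 25.718 N down its slope.
The 4 kg side's 25.718 N exceeds the other side's 17.764 N, so that mass slides down and the 2 kg mass slides up. Taking that direction as positive, Newton's second law for the whole system gives 25.718 − 17.764 = (2 + 4) a, so a = 7.954 / 6 = 1.3257 m/s².
For the 2 kg mass (up-slope positive): T − 17.764 = 2 × 1.3257, so T = 20.415 N.

20.415 N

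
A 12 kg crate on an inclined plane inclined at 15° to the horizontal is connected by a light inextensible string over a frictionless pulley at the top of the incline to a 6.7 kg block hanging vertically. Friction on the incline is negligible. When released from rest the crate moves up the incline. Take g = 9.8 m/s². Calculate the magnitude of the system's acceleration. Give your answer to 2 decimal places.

1.88 m/s²

For the crate on the incline: the weight component along the slope is m₁g sin 15° = 12 × 9.8 × 0.2588 = 30.435 N and the normal force is N = m₁g cos 15° = 113.593 N.
Newton's second law for the crate (up-slope positive): T − 30.435 = 12 a. For the hanging block (downward positive): 6.7 × 9.8 − T = 6.7 a.
Adding the two equations eliminates T: 35.225 = 18.7 a, so a = 1.8837 m/s².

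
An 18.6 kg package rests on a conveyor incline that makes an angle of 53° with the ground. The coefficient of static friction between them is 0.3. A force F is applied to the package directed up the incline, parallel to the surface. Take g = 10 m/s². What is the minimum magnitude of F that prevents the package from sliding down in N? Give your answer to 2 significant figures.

110 N

The normal force is N = mg cos 53° = 111.938 N. With F at its minimum the package is on the verge of sliding down, so static friction is at its maximum μ_s N = 0.3 × 111.938 = 33.581 N and acts up the slope.
Equilibrium along the incline: F + μ_s N = mg sin 53°, so F = 148.546 − 33.581 = 114.965 N.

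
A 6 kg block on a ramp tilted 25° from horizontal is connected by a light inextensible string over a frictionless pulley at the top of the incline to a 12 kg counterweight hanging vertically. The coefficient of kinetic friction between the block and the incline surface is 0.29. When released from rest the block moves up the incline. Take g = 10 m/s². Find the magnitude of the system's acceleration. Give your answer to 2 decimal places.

4.38 m/s²

For the block on the incline: the weight component along the slope is m₁g sin 25° = 6 × 10 × 0.4226 = 25.356 N and the normal force is N = m₁g cos 25° = 54.378 N.
Kinetic friction opposes the block's motion up the incline: f = μN = 0.29 × 54.378 = 15.770 N acting down the slope.
Newton's second law for the block (up-slope positive): T − 25.356 − 15.770 = 6 a. For the hanging counterweight (downward positive): 12 × 10 − T = 12 a.
Adding the two equations eliminates T: 78.874 = 18 a, so a = 4.3819 m/s².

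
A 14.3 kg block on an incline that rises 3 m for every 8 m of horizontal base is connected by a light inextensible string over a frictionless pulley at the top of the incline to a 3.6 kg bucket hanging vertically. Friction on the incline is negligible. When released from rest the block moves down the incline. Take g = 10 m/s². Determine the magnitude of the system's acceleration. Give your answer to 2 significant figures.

For the block on the incline: the weight component along the slope is m₁g sin 20.56° = 14.3 × 10 × 0.3511 = 50.207 N and the normal force is N = m₁g cos 20.56° = 133.895 N.
Newton's second law for the block (down-slope positive): 50.207 − T = 14.3 a. For the hanging bucket (upward positive): T − 3.6 × 10 = 3.6 a.
Adding the two equations eliminates T: 14.207 = 17.9 a, so a = 0.7937 m/s².

0.79 m/s²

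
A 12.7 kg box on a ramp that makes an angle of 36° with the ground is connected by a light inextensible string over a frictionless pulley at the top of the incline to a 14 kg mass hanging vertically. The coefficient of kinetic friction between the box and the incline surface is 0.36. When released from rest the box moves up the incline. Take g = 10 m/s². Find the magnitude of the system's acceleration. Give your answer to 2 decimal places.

For the box on the incline: the weight component along the slope is m₁g sin 36° = 12.7 × 10 × 0.5878 = 74.651 N and the normal force is N = m₁g cos 36° = 102.745 N.
Kinetic friction opposes the box's motion up the incline: f = μN = 0.36 × 102.745 = 36.988 N acting down the slope.
Newton's second law for the box (up-slope positive): T − 74.651 − 36.988 = 12.7 a. For the hanging mass (downward positive): 14 × 10 − T = 14 a.
Adding the two equations eliminates T: 28.361 = 26.7 a, so a = 1.0622 m/s².

1.06 m/s²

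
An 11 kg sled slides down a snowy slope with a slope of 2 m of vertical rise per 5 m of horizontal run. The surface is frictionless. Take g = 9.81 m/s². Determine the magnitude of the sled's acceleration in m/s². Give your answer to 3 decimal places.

Resolving the weight along the incline: the component pulling the sled down the slope is mg sin 21.80° = 11 × 9.81 × 0.3714 = 40.078 N, and the normal force is N = mg cos 21.80° = 11 × 9.81 × 0.9285 = 100.194 N.
With no friction the net force along the incline is 40.078 N, so a = g sin 21.80° = 40.078 / 11 = 3.6435 m/s².

3.643 m/s²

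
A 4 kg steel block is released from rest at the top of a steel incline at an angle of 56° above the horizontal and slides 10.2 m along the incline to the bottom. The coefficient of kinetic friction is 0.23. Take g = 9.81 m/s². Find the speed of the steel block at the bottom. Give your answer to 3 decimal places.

The weight component along the incline is mg sin 56° = 32.531 N and the normal force is N = mg cos 56° = 21.943 N.
Friction up the slope is f = μN = 0.23 × 21.943 = 5.047 N, so the net downslope force is 32.531 − 5.047 = 27.484 N and a = 27.484 / 4 = 6.8710 m/s².
Starting from rest over a distance of 10.2 m, v² = 2aL = 2 × 6.8710 × 10.2 = 140.1684, so v = 11.8393 m/s.

11.839 m/s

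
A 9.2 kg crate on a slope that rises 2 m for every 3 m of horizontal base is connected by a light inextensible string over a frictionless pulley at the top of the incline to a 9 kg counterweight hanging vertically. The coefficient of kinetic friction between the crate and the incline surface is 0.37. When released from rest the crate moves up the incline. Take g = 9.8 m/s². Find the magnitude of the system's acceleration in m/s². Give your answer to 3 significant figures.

For the crate on the incline: the weight component along the slope is m₁g sin 33.69° = 9.2 × 9.8 × 0.5547 = 50.012 N and the normal force is N = m₁g cos 33.69° = 75.018 N.
Kinetic friction opposes the crate's motion up the incline: f = μN = 0.37 × 75.018 = 27.757 N acting down the slope.
Newton's second law for the crate (up-slope positive): T − 50.012 − 27.757 = 9.2 a. For the hanging counterweight (downward positive): 9 × 9.8 − T = 9 a.
Adding the two equations eliminates T: 10.431 = 18.2 a, so a = 0.5731 m/s².

0.573 m/s²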